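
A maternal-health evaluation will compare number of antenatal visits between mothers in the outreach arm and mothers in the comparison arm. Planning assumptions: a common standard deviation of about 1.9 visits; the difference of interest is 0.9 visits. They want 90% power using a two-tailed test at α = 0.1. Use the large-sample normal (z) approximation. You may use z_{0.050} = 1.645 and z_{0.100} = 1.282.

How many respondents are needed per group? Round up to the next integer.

n = (z_{α/2} + z_β)² · (σ₁² + σ₂²) / δ²
  = (1.645 + 1.282)² · (2·1.9² = 7.22) / 0.9²
  = 8.5673 · 7.22 / 0.81
  = 76.37
Round up → n = 77 per group.

n = 77 per group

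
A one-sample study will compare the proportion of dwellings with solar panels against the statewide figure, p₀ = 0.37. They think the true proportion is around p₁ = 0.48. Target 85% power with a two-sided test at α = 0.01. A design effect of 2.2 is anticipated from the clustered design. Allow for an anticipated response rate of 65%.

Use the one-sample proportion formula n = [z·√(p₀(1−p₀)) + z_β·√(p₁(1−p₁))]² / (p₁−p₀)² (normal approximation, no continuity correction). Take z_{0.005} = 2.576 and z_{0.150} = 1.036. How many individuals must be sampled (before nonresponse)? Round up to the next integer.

n = [z_{α/2}·√(p₀q₀) + z_β·√(p₁q₁)]² / (p₁ − p₀)²
  = [2.576·√(0.37·0.63) + 1.036·√(0.48·0.52)]² / (0.11)²
  = [2.576·0.4828 + 1.036·0.4996]² / 0.0121
  = [1.7613]² / 0.0121
  = 256.38
Design effect: 2.2 × 256.38 = 564.03.
Adjust for 65% response: 564.03 / 0.65 = 867.73.
Round up → n = 868.

n = 868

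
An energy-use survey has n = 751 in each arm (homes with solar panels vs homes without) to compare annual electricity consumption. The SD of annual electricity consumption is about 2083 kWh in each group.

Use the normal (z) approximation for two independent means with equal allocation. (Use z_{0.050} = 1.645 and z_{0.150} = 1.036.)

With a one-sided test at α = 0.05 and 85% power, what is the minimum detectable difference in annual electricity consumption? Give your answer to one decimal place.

Minimum detectable difference ≈ 288.2 kWh

δ = (z_α + z_β) · √((σ₁²+σ₂²)/n)
  = (1.645 + 1.036) · √(8677778/751)
  = 2.681 · √11555.0
  = 2.681 · 107.4940
  = 288.1915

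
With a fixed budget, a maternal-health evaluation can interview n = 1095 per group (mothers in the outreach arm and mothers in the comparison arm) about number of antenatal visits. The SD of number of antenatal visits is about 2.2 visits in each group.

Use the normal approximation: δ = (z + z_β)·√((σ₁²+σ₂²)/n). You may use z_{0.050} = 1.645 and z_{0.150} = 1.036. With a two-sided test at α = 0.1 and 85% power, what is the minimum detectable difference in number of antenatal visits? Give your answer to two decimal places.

Minimum detectable difference ≈ 0.25 visits

δ = (z_{α/2} + z_β) · √((σ₁²+σ₂²)/n)
  = (1.645 + 1.036) · √(9.68/1095)
  = 2.681 · √0.00884
  = 2.681 · 0.0940
  = 0.2521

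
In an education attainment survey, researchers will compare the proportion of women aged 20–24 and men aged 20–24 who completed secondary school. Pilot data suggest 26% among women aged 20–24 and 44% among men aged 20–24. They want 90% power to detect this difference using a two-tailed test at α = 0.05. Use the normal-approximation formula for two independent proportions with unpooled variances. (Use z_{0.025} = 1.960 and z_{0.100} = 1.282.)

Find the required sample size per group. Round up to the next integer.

n = (z_{α/2} + z_β)² · [p₁(1−p₁) + p₂(1−p₂)] / (p₁ − p₂)²
  = (1.960 + 1.282)² · (0.26·0.74 + 0.44·0.56) / (-0.18)²
  = (3.242)² · (0.1924 + 0.2464) / 0.0324
  = 10.5106 · 0.4388 / 0.0324
  = 142.35
Round up → n = 143 per group.

n = 143 per group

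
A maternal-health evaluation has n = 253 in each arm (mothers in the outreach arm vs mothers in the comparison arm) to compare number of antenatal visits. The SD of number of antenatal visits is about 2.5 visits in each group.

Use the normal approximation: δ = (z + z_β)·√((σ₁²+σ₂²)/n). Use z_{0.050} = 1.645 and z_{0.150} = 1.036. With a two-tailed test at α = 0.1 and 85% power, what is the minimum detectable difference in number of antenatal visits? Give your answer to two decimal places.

Minimum detectable difference ≈ 0.60 visits

δ = (z_{α/2} + z_β) · √((σ₁²+σ₂²)/n)
  = (1.645 + 1.036) · √(12.5/253)
  = 2.681 · √0.04941
  = 2.681 · 0.2223
  = 0.5959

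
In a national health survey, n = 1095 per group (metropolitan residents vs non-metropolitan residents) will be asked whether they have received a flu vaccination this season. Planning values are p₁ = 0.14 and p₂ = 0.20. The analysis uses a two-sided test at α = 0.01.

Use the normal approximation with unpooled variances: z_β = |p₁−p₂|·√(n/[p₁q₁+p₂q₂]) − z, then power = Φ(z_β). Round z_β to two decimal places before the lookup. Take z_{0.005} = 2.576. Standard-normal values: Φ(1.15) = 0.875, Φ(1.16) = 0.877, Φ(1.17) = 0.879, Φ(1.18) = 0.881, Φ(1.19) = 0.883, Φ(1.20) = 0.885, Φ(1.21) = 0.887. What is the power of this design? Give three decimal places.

Power ≈ 0.879

z_β = |p₁−p₂|·√(n/[p₁q₁+p₂q₂]) − z_{α/2}
    = 0.06 · √(1095/0.2804) − 2.576
    = 0.06 · 62.4911 − 2.576
    = 3.7495 − 2.576 = 1.1735 → 1.17
Power = Φ(1.17) = 0.879.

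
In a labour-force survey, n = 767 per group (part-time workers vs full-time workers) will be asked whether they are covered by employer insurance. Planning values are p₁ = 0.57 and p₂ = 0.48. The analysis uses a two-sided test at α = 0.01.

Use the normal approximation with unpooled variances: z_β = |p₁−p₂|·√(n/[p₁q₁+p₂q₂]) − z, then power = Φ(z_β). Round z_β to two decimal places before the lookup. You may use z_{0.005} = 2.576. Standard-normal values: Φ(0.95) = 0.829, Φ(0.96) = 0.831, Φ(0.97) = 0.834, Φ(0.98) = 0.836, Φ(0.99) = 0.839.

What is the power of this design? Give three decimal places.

Power ≈ 0.834

z_β = |p₁−p₂|·√(n/[p₁q₁+p₂q₂]) − z_{α/2}
    = 0.09 · √(767/0.4947) − 2.576
    = 0.09 · 39.3756 − 2.576
    = 3.5438 − 2.576 = 0.9678 → 0.97
Power = Φ(0.97) = 0.834.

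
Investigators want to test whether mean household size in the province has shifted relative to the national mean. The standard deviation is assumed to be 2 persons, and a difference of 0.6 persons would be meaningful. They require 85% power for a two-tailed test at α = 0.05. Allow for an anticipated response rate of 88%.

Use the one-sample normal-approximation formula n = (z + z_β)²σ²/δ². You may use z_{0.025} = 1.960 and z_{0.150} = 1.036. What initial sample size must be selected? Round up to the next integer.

n = (z_{α/2} + z_β)² · σ² / δ²
  = (1.960 + 1.036)² · 2² / 0.6²
  = 8.9760 · 4 / 0.36
  = 99.73
Adjust for 88% response: 99.73 / 0.88 = 113.33.
Round up → n = 114.

n = 114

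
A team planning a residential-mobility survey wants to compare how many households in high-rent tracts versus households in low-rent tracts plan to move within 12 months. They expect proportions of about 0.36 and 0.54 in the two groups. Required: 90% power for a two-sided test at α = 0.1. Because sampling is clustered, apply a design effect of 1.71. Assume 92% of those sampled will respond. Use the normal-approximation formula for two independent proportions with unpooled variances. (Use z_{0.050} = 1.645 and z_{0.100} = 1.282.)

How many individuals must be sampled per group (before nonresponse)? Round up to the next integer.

n = (z_{α/2} + z_β)² · [p₁(1−p₁) + p₂(1−p₂)] / (p₁ − p₂)²
  = (1.645 + 1.282)² · (0.36·0.64 + 0.54·0.46) / (-0.18)²
  = (2.927)² · (0.2304 + 0.2484) / 0.0324
  = 8.5673 · 0.4788 / 0.0324
  = 126.61
Design effect: 1.71 × 126.61 = 216.50.
Adjust for 92% response: 216.50 / 0.92 = 235.32.
Round up → n = 236 per group.

n = 236 per group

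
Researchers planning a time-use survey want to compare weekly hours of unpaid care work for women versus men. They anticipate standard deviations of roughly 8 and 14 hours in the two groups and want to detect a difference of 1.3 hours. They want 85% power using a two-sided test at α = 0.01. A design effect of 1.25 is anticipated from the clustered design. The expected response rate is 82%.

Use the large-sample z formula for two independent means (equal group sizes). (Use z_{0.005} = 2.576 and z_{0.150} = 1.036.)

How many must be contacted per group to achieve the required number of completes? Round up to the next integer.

n = (z_{α/2} + z_β)² · (σ₁² + σ₂²) / δ²
  = (2.576 + 1.036)² · (8² + 14² = 260) / 1.3²
  = 13.0465 · 260 / 1.69
  = 2007.16
Design effect: 1.25 × 2007.16 = 2508.95.
Adjust for 82% response: 2508.95 / 0.82 = 3059.70.
Round up → n = 3060 per group.

n = 3060 per group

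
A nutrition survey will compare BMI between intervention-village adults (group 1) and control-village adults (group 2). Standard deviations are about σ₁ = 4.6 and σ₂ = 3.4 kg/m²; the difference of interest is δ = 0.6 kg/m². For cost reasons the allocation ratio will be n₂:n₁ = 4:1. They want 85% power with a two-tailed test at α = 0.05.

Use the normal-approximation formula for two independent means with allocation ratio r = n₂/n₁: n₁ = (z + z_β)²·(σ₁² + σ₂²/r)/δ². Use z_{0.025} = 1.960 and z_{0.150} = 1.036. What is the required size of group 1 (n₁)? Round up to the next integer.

n₁ = (z_{α/2} + z_β)² · (σ₁² + σ₂²/r) / δ²
   = (1.960 + 1.036)² · (4.6² + 3.4²/4) / 0.6²
   = 8.9760 · (21.16 + 2.89) / 0.36
   = 8.9760 · 24.05 / 0.36
   = 599.65
Round up → n₁ = 600; n₂ = r·n₁ = 4 × 600 = 2400.

n₁ = 600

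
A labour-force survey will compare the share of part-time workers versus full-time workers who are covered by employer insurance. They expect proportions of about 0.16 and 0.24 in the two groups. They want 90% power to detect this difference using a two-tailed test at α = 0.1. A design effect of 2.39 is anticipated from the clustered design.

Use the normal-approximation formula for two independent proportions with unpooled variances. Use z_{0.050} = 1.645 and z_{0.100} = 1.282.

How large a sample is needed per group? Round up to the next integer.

n = (z_{α/2} + z_β)² · [p₁(1−p₁) + p₂(1−p₂)] / (p₁ − p₂)²
  = (1.645 + 1.282)² · (0.16·0.84 + 0.24·0.76) / (-0.08)²
  = (2.927)² · (0.1344 + 0.1824) / 0.0064
  = 8.5673 · 0.3168 / 0.0064
  = 424.08
Design effect: 2.39 × 424.08 = 1013.56.
Round up → n = 1014 per group.

n = 1014 per group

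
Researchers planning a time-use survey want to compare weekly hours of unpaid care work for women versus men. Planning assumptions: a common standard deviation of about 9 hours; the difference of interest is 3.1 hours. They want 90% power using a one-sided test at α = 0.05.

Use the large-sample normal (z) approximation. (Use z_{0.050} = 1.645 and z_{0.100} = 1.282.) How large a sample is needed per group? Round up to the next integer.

n = (z_α + z_β)² · (σ₁² + σ₂²) / δ²
  = (1.645 + 1.282)² · (2·9² = 162) / 3.1²
  = 8.5673 · 162 / 9.61
  = 144.42
Round up → n = 145 per group.

n = 145 per group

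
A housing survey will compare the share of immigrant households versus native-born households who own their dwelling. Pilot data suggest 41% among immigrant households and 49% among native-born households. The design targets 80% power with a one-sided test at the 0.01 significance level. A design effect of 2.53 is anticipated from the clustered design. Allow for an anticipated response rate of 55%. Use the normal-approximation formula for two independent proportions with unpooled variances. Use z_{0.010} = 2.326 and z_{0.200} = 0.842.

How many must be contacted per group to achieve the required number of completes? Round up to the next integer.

n = (z_α + z_β)² · [p₁(1−p₁) + p₂(1−p₂)] / (p₁ − p₂)²
  = (2.326 + 0.842)² · (0.41·0.59 + 0.49·0.51) / (-0.08)²
  = (3.168)² · (0.2419 + 0.2499) / 0.0064
  = 10.0362 · 0.4918 / 0.0064
  = 771.22
Design effect: 2.53 × 771.22 = 1951.19.
Adjust for 55% response: 1951.19 / 0.55 = 3547.62.
Round up → n = 3548 per group.

n = 3548 per group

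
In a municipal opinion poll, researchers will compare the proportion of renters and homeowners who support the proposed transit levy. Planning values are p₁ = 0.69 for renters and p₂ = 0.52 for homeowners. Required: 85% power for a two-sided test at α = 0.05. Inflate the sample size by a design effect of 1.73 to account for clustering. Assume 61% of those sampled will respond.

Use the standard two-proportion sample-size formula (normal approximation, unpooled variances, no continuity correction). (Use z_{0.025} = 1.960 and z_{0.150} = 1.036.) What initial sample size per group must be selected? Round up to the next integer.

n = (z_{α/2} + z_β)² · [p₁(1−p₁) + p₂(1−p₂)] / (p₁ − p₂)²
  = (1.960 + 1.036)² · (0.69·0.31 + 0.52·0.48) / (0.17)²
  = (2.996)² · (0.2139 + 0.2496) / 0.0289
  = 8.9760 · 0.4635 / 0.0289
  = 143.96
Design effect: 1.73 × 143.96 = 249.05.
Adjust for 61% response: 249.05 / 0.61 = 408.27.
Round up → n = 409 per group.

n = 409 per group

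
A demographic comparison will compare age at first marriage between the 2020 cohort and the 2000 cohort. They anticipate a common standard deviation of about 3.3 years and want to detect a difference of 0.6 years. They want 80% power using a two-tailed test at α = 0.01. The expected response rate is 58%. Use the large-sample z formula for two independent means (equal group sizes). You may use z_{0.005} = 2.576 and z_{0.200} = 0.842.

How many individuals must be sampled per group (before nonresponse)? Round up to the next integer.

n = 1219 per group

n = (z_{α/2} + z_β)² · (σ₁² + σ₂²) / δ²
  = (2.576 + 0.842)² · (2·3.3² = 21.78) / 0.6²
  = 11.6827 · 21.78 / 0.36
  = 706.80
Adjust for 58% response: 706.80 / 0.58 = 1218.63.
Round up → n = 1219 per group.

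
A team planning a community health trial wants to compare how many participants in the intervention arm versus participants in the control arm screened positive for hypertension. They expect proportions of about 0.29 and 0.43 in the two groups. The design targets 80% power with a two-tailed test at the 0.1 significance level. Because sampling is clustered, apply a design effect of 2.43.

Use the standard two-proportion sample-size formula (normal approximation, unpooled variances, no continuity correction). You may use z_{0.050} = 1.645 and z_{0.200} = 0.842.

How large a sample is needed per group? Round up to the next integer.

n = (z_{α/2} + z_β)² · [p₁(1−p₁) + p₂(1−p₂)] / (p₁ − p₂)²
  = (1.645 + 0.842)² · (0.29·0.71 + 0.43·0.57) / (-0.14)²
  = (2.487)² · (0.2059 + 0.2451) / 0.0196
  = 6.1852 · 0.4510 / 0.0196
  = 142.32
Design effect: 2.43 × 142.32 = 345.84.
Round up → n = 346 per group.

n = 346 per group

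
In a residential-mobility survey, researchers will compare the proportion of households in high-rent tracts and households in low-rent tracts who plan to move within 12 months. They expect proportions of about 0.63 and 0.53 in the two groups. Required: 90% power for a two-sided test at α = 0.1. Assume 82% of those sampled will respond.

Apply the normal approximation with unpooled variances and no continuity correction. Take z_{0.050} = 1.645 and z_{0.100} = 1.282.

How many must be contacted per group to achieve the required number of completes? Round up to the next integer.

n = 504 per group

n = (z_{α/2} + z_β)² · [p₁(1−p₁) + p₂(1−p₂)] / (p₁ − p₂)²
  = (1.645 + 1.282)² · (0.63·0.37 + 0.53·0.47) / (0.10)²
  = (2.927)² · (0.2331 + 0.2491) / 0.0100
  = 8.5673 · 0.4822 / 0.0100
  = 413.12
Adjust for 82% response: 413.12 / 0.82 = 503.80.
Round up → n = 504 per group.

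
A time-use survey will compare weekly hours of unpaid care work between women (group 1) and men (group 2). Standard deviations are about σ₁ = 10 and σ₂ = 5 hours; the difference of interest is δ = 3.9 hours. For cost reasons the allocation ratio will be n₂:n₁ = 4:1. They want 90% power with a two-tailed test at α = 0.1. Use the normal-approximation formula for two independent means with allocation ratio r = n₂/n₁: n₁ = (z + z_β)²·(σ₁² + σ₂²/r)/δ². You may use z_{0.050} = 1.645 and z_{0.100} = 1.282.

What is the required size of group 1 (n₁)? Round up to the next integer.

n₁ = 60

n₁ = (z_{α/2} + z_β)² · (σ₁² + σ₂²/r) / δ²
   = (1.645 + 1.282)² · (10² + 5²/4) / 3.9²
   = 8.5673 · (100 + 6.25) / 15.21
   = 8.5673 · 106.25 / 15.21
   = 59.85
Round up → n₁ = 60; n₂ = r·n₁ = 4 × 60 = 240.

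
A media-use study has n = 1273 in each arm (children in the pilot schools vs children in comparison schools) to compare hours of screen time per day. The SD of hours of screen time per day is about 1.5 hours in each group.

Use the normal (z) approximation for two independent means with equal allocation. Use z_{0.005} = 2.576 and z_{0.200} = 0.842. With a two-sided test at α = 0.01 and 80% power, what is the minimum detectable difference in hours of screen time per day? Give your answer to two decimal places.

δ = (z_{α/2} + z_β) · √((σ₁²+σ₂²)/n)
  = (2.576 + 0.842) · √(4.5/1273)
  = 3.418 · √0.00353
  = 3.418 · 0.0595
  = 0.2032

Minimum detectable difference ≈ 0.20 hours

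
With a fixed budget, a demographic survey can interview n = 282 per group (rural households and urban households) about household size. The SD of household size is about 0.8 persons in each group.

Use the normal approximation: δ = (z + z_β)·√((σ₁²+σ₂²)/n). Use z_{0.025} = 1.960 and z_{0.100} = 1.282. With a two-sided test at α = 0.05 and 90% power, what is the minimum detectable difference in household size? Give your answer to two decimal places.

δ = (z_{α/2} + z_β) · √((σ₁²+σ₂²)/n)
  = (1.960 + 1.282) · √(1.28/282)
  = 3.242 · √0.00454
  = 3.242 · 0.0674
  = 0.2184

Minimum detectable difference ≈ 0.22 persons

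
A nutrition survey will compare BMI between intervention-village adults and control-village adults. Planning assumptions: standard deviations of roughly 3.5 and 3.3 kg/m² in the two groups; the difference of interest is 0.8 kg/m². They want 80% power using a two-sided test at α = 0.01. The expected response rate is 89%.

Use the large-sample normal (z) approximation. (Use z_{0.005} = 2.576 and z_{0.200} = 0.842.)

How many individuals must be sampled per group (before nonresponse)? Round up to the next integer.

n = 475 per group

n = (z_{α/2} + z_β)² · (σ₁² + σ₂²) / δ²
  = (2.576 + 0.842)² · (3.5² + 3.3² = 23.14) / 0.8²
  = 11.6827 · 23.14 / 0.64
  = 422.40
Adjust for 89% response: 422.40 / 0.89 = 474.61.
Round up → n = 475 per group.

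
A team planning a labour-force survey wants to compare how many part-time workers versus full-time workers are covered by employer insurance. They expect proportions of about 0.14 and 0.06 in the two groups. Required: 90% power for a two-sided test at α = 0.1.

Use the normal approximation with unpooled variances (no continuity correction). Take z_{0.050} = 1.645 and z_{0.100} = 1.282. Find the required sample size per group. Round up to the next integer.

n = (z_{α/2} + z_β)² · [p₁(1−p₁) + p₂(1−p₂)] / (p₁ − p₂)²
  = (1.645 + 1.282)² · (0.14·0.86 + 0.06·0.94) / (0.08)²
  = (2.927)² · (0.1204 + 0.0564) / 0.0064
  = 8.5673 · 0.1768 / 0.0064
  = 236.67
Round up → n = 237 per group.

n = 237 per group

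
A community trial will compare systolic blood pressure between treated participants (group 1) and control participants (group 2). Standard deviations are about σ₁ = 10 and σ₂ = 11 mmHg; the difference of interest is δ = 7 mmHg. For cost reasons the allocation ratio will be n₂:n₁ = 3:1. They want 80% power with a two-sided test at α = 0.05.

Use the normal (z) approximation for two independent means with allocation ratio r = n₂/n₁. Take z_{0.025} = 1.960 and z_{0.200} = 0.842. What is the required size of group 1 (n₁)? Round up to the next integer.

n₁ = (z_{α/2} + z_β)² · (σ₁² + σ₂²/r) / δ²
   = (1.960 + 0.842)² · (10² + 11²/3) / 7²
   = 7.8512 · (100 + 40.3333) / 49
   = 7.8512 · 140.3333 / 49
   = 22.49
Round up → n₁ = 23; n₂ = r·n₁ = 3 × 23 = 69.

n₁ = 23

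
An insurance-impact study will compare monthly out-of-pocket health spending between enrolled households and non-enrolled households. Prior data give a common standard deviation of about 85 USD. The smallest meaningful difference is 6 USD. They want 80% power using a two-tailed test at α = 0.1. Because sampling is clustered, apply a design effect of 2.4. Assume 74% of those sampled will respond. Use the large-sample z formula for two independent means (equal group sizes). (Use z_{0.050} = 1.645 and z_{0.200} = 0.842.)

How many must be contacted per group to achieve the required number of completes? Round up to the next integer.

n = 8052 per group

n = (z_{α/2} + z_β)² · (σ₁² + σ₂²) / δ²
  = (1.645 + 0.842)² · (2·85² = 14450) / 6²
  = 6.1852 · 14450 / 36
  = 2482.66
Design effect: 2.4 × 2482.66 = 5958.38.
Adjust for 74% response: 5958.38 / 0.74 = 8051.86.
Round up → n = 8052 per group.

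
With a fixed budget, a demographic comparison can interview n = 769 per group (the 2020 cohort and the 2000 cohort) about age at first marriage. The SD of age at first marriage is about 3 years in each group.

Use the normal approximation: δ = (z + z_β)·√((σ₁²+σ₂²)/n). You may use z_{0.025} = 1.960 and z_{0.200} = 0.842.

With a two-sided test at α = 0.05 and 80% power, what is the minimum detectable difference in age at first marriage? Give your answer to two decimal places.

δ = (z_{α/2} + z_β) · √((σ₁²+σ₂²)/n)
  = (1.960 + 0.842) · √(18/769)
  = 2.802 · √0.02341
  = 2.802 · 0.1530
  = 0.4287

Minimum detectable difference ≈ 0.43 years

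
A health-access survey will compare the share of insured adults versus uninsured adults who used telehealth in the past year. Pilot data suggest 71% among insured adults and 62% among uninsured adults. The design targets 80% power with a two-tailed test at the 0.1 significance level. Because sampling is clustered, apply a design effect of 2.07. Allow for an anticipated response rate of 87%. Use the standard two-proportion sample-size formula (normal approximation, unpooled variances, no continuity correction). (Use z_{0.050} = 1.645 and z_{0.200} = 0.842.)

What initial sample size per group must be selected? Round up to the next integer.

n = 803 per group

n = (z_{α/2} + z_β)² · [p₁(1−p₁) + p₂(1−p₂)] / (p₁ − p₂)²
  = (1.645 + 0.842)² · (0.71·0.29 + 0.62·0.38) / (0.09)²
  = (2.487)² · (0.2059 + 0.2356) / 0.0081
  = 6.1852 · 0.4415 / 0.0081
  = 337.13
Design effect: 2.07 × 337.13 = 697.86.
Adjust for 87% response: 697.86 / 0.87 = 802.14.
Round up → n = 803 per group.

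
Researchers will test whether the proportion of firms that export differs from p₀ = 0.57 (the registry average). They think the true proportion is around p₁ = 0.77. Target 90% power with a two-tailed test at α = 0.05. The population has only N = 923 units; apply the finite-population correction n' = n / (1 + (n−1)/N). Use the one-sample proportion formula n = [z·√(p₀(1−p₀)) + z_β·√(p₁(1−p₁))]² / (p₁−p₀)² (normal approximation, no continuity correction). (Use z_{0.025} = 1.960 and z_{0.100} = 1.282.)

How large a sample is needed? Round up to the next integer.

n = 54

n = [z_{α/2}·√(p₀q₀) + z_β·√(p₁q₁)]² / (p₁ − p₀)²
  = [1.960·√(0.57·0.43) + 1.282·√(0.77·0.23)]² / (0.20)²
  = [1.960·0.4951 + 1.282·0.4208]² / 0.0400
  = [1.5099]² / 0.0400
  = 56.99
Finite-population correction (N = 923): 56.99 / (1 + (56.99 − 1)/923) = 53.73.
Round up → n = 54.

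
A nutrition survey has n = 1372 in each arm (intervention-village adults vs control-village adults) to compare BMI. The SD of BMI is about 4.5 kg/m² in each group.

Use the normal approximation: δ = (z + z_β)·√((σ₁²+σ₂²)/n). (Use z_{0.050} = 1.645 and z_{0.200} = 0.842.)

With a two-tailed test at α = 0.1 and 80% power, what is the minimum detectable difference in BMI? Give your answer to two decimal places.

Minimum detectable difference ≈ 0.43 kg/m²

δ = (z_{α/2} + z_β) · √((σ₁²+σ₂²)/n)
  = (1.645 + 0.842) · √(40.5/1372)
  = 2.487 · √0.02952
  = 2.487 · 0.1718
  = 0.4273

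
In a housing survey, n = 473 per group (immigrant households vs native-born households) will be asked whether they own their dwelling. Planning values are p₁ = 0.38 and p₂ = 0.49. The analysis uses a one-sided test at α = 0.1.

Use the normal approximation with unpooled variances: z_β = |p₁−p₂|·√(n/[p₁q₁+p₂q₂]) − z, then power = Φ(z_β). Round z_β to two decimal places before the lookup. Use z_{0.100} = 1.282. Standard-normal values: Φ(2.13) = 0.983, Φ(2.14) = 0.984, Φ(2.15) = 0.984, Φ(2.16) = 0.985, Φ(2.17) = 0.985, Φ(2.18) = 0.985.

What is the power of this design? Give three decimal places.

z_β = |p₁−p₂|·√(n/[p₁q₁+p₂q₂]) − z_α
    = 0.11 · √(473/0.4855) − 1.282
    = 0.11 · 31.2130 − 1.282
    = 3.4334 − 1.282 = 2.1514 → 2.15
Power = Φ(2.15) = 0.984.

Power ≈ 0.984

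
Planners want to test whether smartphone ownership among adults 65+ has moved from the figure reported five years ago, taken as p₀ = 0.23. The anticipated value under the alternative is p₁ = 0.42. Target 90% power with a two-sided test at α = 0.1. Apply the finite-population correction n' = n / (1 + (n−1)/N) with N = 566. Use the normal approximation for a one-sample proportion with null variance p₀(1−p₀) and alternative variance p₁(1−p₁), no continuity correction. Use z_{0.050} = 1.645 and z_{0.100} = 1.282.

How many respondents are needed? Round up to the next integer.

n = 45

n = [z_{α/2}·√(p₀q₀) + z_β·√(p₁q₁)]² / (p₁ − p₀)²
  = [1.645·√(0.23·0.77) + 1.282·√(0.42·0.58)]² / (0.19)²
  = [1.645·0.4208 + 1.282·0.4936]² / 0.0361
  = [1.3250]² / 0.0361
  = 48.63
Finite-population correction (N = 566): 48.63 / (1 + (48.63 − 1)/566) = 44.86.
Round up → n = 45.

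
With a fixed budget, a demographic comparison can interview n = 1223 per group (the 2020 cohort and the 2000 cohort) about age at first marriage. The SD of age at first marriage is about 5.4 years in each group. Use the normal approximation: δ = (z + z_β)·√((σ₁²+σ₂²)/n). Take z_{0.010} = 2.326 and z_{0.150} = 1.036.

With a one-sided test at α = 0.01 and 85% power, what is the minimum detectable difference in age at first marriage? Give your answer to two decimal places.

Minimum detectable difference ≈ 0.73 years

δ = (z_α + z_β) · √((σ₁²+σ₂²)/n)
  = (2.326 + 1.036) · √(58.32/1223)
  = 3.362 · √0.04769
  = 3.362 · 0.2184
  = 0.7342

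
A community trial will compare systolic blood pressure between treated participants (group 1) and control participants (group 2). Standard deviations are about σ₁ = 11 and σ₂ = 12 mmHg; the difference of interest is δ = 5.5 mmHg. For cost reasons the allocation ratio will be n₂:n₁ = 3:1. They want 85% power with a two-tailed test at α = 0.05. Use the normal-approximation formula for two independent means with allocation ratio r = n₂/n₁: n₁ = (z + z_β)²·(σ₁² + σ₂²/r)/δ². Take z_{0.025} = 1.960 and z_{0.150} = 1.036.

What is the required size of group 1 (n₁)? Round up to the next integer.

n₁ = 51

n₁ = (z_{α/2} + z_β)² · (σ₁² + σ₂²/r) / δ²
   = (1.960 + 1.036)² · (11² + 12²/3) / 5.5²
   = 8.9760 · (121 + 48) / 30.25
   = 8.9760 · 169 / 30.25
   = 50.15
Round up → n₁ = 51; n₂ = r·n₁ = 3 × 51 = 153.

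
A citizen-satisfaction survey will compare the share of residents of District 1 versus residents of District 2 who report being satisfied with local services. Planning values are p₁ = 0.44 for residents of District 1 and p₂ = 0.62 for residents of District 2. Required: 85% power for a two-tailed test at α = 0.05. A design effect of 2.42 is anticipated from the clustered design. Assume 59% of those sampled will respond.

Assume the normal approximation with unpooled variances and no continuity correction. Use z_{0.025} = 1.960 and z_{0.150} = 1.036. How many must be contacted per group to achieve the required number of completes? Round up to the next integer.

n = 548 per group

n = (z_{α/2} + z_β)² · [p₁(1−p₁) + p₂(1−p₂)] / (p₁ − p₂)²
  = (1.960 + 1.036)² · (0.44·0.56 + 0.62·0.38) / (-0.18)²
  = (2.996)² · (0.2464 + 0.2356) / 0.0324
  = 8.9760 · 0.4820 / 0.0324
  = 133.53
Design effect: 2.42 × 133.53 = 323.15.
Adjust for 59% response: 323.15 / 0.59 = 547.71.
Round up → n = 548 per group.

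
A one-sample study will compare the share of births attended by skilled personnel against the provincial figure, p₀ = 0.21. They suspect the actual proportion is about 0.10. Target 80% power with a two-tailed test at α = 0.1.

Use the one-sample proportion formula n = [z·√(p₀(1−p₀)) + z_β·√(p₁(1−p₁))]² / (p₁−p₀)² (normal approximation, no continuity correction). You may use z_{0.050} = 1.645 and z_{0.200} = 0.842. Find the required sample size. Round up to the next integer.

n = [z_{α/2}·√(p₀q₀) + z_β·√(p₁q₁)]² / (p₁ − p₀)²
  = [1.645·√(0.21·0.79) + 0.842·√(0.10·0.90)]² / (-0.11)²
  = [1.645·0.4073 + 0.842·0.3000]² / 0.0121
  = [0.9226]² / 0.0121
  = 70.35
Round up → n = 71.

n = 71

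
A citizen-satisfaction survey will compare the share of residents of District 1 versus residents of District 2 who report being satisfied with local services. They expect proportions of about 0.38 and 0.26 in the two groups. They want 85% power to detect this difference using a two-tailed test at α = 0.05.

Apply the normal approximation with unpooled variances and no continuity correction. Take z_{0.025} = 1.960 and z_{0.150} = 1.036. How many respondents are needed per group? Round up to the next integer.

n = 267 per group

n = (z_{α/2} + z_β)² · [p₁(1−p₁) + p₂(1−p₂)] / (p₁ − p₂)²
  = (1.960 + 1.036)² · (0.38·0.62 + 0.26·0.74) / (0.12)²
  = (2.996)² · (0.2356 + 0.1924) / 0.0144
  = 8.9760 · 0.4280 / 0.0144
  = 266.79
Round up → n = 267 per group.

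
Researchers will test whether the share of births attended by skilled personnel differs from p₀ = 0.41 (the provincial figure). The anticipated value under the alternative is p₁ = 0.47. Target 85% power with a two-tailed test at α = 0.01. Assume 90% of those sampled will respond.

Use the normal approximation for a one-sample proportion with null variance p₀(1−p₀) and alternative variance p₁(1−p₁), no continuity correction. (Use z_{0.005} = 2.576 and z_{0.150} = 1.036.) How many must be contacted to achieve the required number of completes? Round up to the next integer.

n = 983

n = [z_{α/2}·√(p₀q₀) + z_β·√(p₁q₁)]² / (p₁ − p₀)²
  = [2.576·√(0.41·0.59) + 1.036·√(0.47·0.53)]² / (0.06)²
  = [2.576·0.4918 + 1.036·0.4991]² / 0.0036
  = [1.7840]² / 0.0036
  = 884.10
Adjust for 90% response: 884.10 / 0.90 = 982.33.
Round up → n = 983.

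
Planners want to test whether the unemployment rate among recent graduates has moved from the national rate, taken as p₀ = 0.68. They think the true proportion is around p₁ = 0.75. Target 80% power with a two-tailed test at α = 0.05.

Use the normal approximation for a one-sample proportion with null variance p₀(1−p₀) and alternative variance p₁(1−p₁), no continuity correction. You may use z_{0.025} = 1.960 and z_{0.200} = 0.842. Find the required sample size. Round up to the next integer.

n = [z_{α/2}·√(p₀q₀) + z_β·√(p₁q₁)]² / (p₁ − p₀)²
  = [1.960·√(0.68·0.32) + 0.842·√(0.75·0.25)]² / (0.07)²
  = [1.960·0.4665 + 0.842·0.4330]² / 0.0049
  = [1.2789]² / 0.0049
  = 333.79
Round up → n = 334.

n = 334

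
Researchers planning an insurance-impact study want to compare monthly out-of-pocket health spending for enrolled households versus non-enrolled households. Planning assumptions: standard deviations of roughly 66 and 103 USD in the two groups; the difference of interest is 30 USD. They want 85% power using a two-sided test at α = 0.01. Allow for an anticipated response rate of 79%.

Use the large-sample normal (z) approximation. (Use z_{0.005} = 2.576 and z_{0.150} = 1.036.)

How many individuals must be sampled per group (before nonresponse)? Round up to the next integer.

n = (z_{α/2} + z_β)² · (σ₁² + σ₂²) / δ²
  = (2.576 + 1.036)² · (66² + 103² = 14965) / 30²
  = 13.0465 · 14965 / 900
  = 216.94
Adjust for 79% response: 216.94 / 0.79 = 274.60.
Round up → n = 275 per group.

n = 275 per group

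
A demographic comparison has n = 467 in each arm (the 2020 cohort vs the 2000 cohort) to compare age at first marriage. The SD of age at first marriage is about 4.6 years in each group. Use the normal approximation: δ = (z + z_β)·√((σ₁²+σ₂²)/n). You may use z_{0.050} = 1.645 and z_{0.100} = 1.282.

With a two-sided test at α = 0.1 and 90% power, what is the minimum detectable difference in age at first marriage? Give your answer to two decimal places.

Minimum detectable difference ≈ 0.88 years

δ = (z_{α/2} + z_β) · √((σ₁²+σ₂²)/n)
  = (1.645 + 1.282) · √(42.32/467)
  = 2.927 · √0.09062
  = 2.927 · 0.3010
  = 0.8811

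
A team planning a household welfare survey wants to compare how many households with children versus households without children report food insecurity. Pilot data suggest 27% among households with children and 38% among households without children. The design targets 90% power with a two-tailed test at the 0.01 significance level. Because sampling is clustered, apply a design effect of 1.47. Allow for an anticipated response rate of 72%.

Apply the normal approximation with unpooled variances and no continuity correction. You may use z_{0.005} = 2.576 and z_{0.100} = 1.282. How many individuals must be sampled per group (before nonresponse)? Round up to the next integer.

n = 1087 per group

n = (z_{α/2} + z_β)² · [p₁(1−p₁) + p₂(1−p₂)] / (p₁ − p₂)²
  = (2.576 + 1.282)² · (0.27·0.73 + 0.38·0.62) / (-0.11)²
  = (3.858)² · (0.1971 + 0.2356) / 0.0121
  = 14.8842 · 0.4327 / 0.0121
  = 532.26
Design effect: 1.47 × 532.26 = 782.43.
Adjust for 72% response: 782.43 / 0.72 = 1086.70.
Round up → n = 1087 per group.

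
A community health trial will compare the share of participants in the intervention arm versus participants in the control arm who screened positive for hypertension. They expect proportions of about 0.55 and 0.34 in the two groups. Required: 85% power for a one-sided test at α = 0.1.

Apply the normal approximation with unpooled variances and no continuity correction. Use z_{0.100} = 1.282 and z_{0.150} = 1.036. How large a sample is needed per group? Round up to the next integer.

n = (z_α + z_β)² · [p₁(1−p₁) + p₂(1−p₂)] / (p₁ − p₂)²
  = (1.282 + 1.036)² · (0.55·0.45 + 0.34·0.66) / (0.21)²
  = (2.318)² · (0.2475 + 0.2244) / 0.0441
  = 5.3731 · 0.4719 / 0.0441
  = 57.50
Round up → n = 58 per group.

n = 58 per group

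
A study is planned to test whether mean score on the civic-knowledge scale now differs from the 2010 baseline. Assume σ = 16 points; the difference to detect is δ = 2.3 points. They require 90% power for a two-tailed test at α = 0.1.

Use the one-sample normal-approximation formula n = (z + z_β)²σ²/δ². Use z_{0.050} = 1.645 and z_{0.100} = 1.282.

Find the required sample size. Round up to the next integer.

n = 415

n = (z_{α/2} + z_β)² · σ² / δ²
  = (1.645 + 1.282)² · 16² / 2.3²
  = 8.5673 · 256 / 5.29
  = 414.60
Round up → n = 415.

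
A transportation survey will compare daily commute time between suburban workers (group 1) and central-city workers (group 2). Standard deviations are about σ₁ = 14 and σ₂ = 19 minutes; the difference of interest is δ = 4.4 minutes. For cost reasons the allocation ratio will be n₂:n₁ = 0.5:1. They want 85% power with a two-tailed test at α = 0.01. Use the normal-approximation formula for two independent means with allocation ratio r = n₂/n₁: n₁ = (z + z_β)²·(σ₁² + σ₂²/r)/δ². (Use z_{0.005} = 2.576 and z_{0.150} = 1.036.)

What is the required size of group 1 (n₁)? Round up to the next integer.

n₁ = (z_{α/2} + z_β)² · (σ₁² + σ₂²/r) / δ²
   = (2.576 + 1.036)² · (14² + 19²/0.5) / 4.4²
   = 13.0465 · (196 + 722) / 19.36
   = 13.0465 · 918 / 19.36
   = 618.63
Round up → n₁ = 619; n₂ = r·n₁ = 0.5 × 619 = 310.

n₁ = 619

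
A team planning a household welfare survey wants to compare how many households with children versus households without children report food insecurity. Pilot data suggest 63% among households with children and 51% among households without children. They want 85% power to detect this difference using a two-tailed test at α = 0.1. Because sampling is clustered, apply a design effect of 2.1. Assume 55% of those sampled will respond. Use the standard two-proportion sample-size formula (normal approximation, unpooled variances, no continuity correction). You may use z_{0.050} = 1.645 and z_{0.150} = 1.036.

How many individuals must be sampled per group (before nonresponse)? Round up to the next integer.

n = 921 per group

n = (z_{α/2} + z_β)² · [p₁(1−p₁) + p₂(1−p₂)] / (p₁ − p₂)²
  = (1.645 + 1.036)² · (0.63·0.37 + 0.51·0.49) / (0.12)²
  = (2.681)² · (0.2331 + 0.2499) / 0.0144
  = 7.1878 · 0.4830 / 0.0144
  = 241.09
Design effect: 2.1 × 241.09 = 506.29.
Adjust for 55% response: 506.29 / 0.55 = 920.52.
Round up → n = 921 per group.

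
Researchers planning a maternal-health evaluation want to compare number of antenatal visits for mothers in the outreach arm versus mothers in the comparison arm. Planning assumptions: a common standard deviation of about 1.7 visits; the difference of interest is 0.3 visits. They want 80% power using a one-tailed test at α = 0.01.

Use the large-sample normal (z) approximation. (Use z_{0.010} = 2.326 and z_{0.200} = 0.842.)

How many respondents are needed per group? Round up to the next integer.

n = (z_α + z_β)² · (σ₁² + σ₂²) / δ²
  = (2.326 + 0.842)² · (2·1.7² = 5.78) / 0.3²
  = 10.0362 · 5.78 / 0.09
  = 644.55
Round up → n = 645 per group.

n = 645 per group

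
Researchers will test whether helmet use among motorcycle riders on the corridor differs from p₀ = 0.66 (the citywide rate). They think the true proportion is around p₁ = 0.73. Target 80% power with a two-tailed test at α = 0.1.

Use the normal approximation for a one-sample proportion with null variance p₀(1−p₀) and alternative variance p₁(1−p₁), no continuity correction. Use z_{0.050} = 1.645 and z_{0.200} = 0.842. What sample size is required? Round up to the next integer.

n = 272

n = [z_{α/2}·√(p₀q₀) + z_β·√(p₁q₁)]² / (p₁ − p₀)²
  = [1.645·√(0.66·0.34) + 0.842·√(0.73·0.27)]² / (0.07)²
  = [1.645·0.4737 + 0.842·0.4440]² / 0.0049
  = [1.1531]² / 0.0049
  = 271.34
Round up → n = 272.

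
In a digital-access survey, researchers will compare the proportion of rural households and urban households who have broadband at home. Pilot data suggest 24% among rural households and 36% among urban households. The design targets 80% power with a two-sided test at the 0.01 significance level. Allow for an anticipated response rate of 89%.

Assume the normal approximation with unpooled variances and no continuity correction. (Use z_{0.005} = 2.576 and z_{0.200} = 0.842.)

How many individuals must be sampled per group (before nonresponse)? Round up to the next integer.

n = 377 per group

n = (z_{α/2} + z_β)² · [p₁(1−p₁) + p₂(1−p₂)] / (p₁ − p₂)²
  = (2.576 + 0.842)² · (0.24·0.76 + 0.36·0.64) / (-0.12)²
  = (3.418)² · (0.1824 + 0.2304) / 0.0144
  = 11.6827 · 0.4128 / 0.0144
  = 334.90
Adjust for 89% response: 334.90 / 0.89 = 376.30.
Round up → n = 377 per group.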